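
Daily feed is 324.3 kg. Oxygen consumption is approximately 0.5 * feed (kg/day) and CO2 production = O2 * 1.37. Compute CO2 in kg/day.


O2 = 324.3 * 0.5 = 162.15
CO2 = 162.15 * 1.37 = 222.1455

222.1455 kg/day


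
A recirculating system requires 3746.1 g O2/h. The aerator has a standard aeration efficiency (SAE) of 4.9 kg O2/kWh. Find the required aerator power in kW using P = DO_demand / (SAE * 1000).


SAE in g O2/kWh = 4.9 * 1000 = 4900 g/kWh
P = DO_demand / SAE_g = 3746.1 / 4900 = 0.76451 kW

0.76451 kW


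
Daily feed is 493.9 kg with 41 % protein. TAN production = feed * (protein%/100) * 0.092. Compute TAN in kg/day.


Protein in feed = 493.9 * 41/100 = 202.499 kg/day
TAN = protein * 0.092 = 202.499 * 0.092 = 18.629908 kg/day

18.629908 kg/day


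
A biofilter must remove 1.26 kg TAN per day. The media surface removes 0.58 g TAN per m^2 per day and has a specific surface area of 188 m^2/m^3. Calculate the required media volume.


A = 1.26*1000 / 0.58 = 2172.4138 m^2
V = 2172.4138 / 188 = 11.5554

11.5554 m^3


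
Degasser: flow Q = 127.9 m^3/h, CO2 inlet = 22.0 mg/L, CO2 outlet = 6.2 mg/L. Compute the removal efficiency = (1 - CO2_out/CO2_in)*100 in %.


CO2_out / CO2_in = 6.2 / 22.0 = 0.28181818
Fraction remaining = 0.28181818
efficiency = (1 - 0.28181818) * 100 = 71.8182 %

71.8182 %


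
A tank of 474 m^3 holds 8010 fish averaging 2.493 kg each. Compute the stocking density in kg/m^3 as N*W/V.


Total biomass = 8010 fish * 2.493 kg = 19968.93 kg
Density = total biomass / volume = 19968.93 / 474 = 42.1285 kg/m^3

42.1285 kg/m^3


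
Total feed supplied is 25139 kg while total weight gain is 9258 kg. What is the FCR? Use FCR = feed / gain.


FCR = feed consumed / weight gained
FCR = 25139 kg / 9258 kg = 2.71538

2.71538


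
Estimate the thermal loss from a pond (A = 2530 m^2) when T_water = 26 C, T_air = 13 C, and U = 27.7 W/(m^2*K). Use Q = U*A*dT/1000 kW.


Temperature difference dT = 26 - 13 = 13 K
Heat loss (W) = U * A * dT = 27.7 * 2530 * 13 = 911053 W
Convert to kW: 911053 / 1000 = 911.053 kW

911.053 kW


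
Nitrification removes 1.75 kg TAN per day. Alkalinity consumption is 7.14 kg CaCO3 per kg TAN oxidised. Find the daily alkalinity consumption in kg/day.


Alkalinity factor: 7.14 kg CaCO3 consumed per kg TAN nitrified
alk = 1.75 kg TAN * 7.14 = 12.495 kg CaCO3/day

12.495 kg CaCO3/day


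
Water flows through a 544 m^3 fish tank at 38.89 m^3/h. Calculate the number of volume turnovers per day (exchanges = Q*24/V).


Daily flow volume = 38.89 m^3/h * 24 h = 933.36 m^3/day
Exchanges = daily flow / tank volume = 933.36 / 544 = 1.71574 exchanges/day

1.71574 exchanges/day


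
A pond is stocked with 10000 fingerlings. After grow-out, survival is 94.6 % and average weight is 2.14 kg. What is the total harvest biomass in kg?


Survivors = 10000 * 94.6/100 = 9460 fish
Harvest biomass = survivors * W_f = 9460 * 2.14 = 20244.4 kg

20244.4 kg


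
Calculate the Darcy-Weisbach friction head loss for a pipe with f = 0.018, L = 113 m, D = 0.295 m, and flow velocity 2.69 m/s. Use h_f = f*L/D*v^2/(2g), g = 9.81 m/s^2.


v^2 = 2.69^2 = 7.2361 m^2/s^2
L/D = 113/0.295 = 383.05085
h_f = f*(L/D)*v^2/(2g) = 0.018 * 383.05085 * 7.2361 / 19.62 = 2.54293 m

2.54293 m


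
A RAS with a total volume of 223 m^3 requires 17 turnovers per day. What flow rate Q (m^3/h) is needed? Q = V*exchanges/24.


Daily recirculation volume = 223 m^3 * 17 = 3791 m^3/day
Flow rate Q = daily volume / 24 h = 3791 / 24 = 157.958 m^3/h

157.958 m^3/h


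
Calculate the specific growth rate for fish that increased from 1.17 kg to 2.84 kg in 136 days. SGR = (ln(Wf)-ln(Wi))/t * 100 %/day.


ln(W_f) = ln(2.84) = 1.0438041
ln(W_i) = ln(1.17) = 0.15700375
ln(W_f) - ln(W_i) = 1.0438041 - 0.15700375 = 0.88680035
SGR = 0.88680035 / 136 * 100 = 0.652059 %/day

0.652059 %/day


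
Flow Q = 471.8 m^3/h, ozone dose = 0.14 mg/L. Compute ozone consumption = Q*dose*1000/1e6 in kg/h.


O3 demand (mg/h) = Q * dose * 1000 = 471.8 * 0.14 * 1000 = 66052 mg/h
Convert mg to kg: 66052 / 1e6 = 0.066052 kg/h

0.066052 kg/h


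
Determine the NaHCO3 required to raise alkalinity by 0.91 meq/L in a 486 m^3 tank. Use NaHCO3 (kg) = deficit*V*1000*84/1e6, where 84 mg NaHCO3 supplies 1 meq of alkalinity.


Tank volume in L = 486 m^3 * 1000 = 486000 L
Total meq required = 0.91 meq/L * 486000 L = 442260 meq
NaHCO3 mass = 442260 meq * 84 mg/meq / 1e6 = 37.1498 kg

37.1498 kg


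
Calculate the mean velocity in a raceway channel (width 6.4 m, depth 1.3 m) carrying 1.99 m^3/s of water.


Cross-sectional area = W * d = 6.4 * 1.3 = 8.32 m^2
Velocity = Q / A = 1.99 / 8.32 = 0.239183 m/s

0.239183 m/s


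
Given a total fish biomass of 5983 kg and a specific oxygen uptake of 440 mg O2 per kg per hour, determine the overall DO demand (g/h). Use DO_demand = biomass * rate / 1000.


Total O2 consumption (mg/h) = 5983 kg * 440 mg/(kg*h) = 2632520 mg/h
Convert to g/h: 2632520 / 1000 = 2632.52 g/h

2632.52 g/h


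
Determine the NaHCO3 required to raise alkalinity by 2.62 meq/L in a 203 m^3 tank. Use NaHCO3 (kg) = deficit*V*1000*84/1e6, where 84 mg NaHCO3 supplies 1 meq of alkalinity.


Tank volume in L = 203 m^3 * 1000 = 203000 L
Total meq required = 2.62 meq/L * 203000 L = 531860 meq
NaHCO3 mass = 531860 meq * 84 mg/meq / 1e6 = 44.6762 kg

44.6762 kg


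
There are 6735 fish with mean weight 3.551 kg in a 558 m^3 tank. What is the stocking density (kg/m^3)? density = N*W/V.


Total biomass = 6735 fish * 3.551 kg = 23915.985 kg
Density = total biomass / volume = 23915.985 / 558 = 42.8602 kg/m^3

42.8602 kg/m^3


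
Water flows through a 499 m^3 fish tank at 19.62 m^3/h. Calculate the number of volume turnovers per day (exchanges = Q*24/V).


Daily flow volume = 19.62 m^3/h * 24 h = 470.88 m^3/day
Exchanges = daily flow / tank volume = 470.88 / 499 = 0.943647 exchanges/day

0.943647 exchanges/day


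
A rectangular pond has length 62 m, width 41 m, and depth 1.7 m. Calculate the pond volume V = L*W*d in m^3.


Base area = L * W = 62 * 41 = 2542 m^2
Volume = area * depth = 2542 * 1.7 = 4321.4 m^3

4321.4 m^3


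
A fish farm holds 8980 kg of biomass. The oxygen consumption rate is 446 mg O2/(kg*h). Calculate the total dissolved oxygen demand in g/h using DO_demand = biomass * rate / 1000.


Total O2 consumption (mg/h) = 8980 kg * 446 mg/(kg*h) = 4005080 mg/h
Convert to g/h: 4005080 / 1000 = 4005.08 g/h

4005.08 g/h


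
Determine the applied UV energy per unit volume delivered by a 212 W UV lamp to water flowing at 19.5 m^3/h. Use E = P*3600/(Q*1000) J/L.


Energy delivered per hour = 212 W * 3600 s = 763200 J/h
Volume treated per hour = 19.5 m^3/h * 1000 = 19500 L/h
dose = 763200 / 19500 = 39.1385 J/L

39.1385 J/L


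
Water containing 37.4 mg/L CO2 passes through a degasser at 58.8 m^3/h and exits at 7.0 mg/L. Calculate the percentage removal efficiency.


CO2_out / CO2_in = 7.0 / 37.4 = 0.18716578
Fraction remaining = 0.18716578
efficiency = (1 - 0.18716578) * 100 = 81.2834 %

81.2834 %


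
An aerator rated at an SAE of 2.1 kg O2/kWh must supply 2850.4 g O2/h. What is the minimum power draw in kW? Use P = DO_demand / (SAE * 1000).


SAE in g O2/kWh = 2.1 * 1000 = 2100 g/kWh
P = DO_demand / SAE_g = 2850.4 / 2100 = 1.35733 kW

1.35733 kW


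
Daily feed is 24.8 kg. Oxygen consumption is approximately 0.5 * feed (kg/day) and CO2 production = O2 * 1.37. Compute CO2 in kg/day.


O2 = 24.8 * 0.5 = 12.4
CO2 = 12.4 * 1.37 = 16.988

16.988 kg/day


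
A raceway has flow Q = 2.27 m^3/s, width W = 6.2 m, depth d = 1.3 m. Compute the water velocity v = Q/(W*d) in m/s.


Cross-sectional area = W * d = 6.2 * 1.3 = 8.06 m^2
Velocity = Q / A = 2.27 / 8.06 = 0.281638 m/s

0.281638 m/s


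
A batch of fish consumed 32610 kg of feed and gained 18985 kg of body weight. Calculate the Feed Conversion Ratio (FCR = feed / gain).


FCR = feed consumed / weight gained
FCR = 32610 kg / 18985 kg = 1.71767

1.71767


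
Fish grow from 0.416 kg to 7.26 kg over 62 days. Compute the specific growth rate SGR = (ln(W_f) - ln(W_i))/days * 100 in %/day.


ln(W_f) = ln(7.26) = 1.9823798
ln(W_i) = ln(0.416) = -0.87707002
ln(W_f) - ln(W_i) = 1.9823798 - -0.87707002 = 2.8594498
SGR = 2.8594498 / 62 * 100 = 4.61202 %/day

4.61202 %/day


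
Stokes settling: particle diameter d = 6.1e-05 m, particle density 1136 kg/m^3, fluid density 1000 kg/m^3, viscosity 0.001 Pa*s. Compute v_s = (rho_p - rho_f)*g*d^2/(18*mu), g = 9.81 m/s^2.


Density difference: rho_p - rho_f = 1136 - 1000 = 136 kg/m^3
d^2 = (6.1e-05)^2 = 3.721e-09 m^2
Numerator = (rho_p - rho_f) * g * d^2 = 136 * 9.81 * 3.721e-09 = 4.9644094e-06
Denominator = 18 * mu = 18 * 0.001 = 0.018
v_s = 4.9644094e-06 / 0.018 = 2.75801e-04 m/s
Check: Re = rho_f * v_s * d / mu = 1000 * 2.75801e-04 * 6.1e-05 / 0.001 = 0.0168 < 1, so Stokes' law applies.

2.75801e-04 m/s


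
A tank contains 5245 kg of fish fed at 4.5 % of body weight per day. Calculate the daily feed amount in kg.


Feeding rate fraction = 4.5% / 100 = 0.045
Daily feed = 5245 kg * 0.045 = 236.025 kg/day

236.025 kg/day


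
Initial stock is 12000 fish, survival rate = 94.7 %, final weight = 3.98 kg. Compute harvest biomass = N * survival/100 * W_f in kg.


Survivors = 12000 * 94.7/100 = 11364 fish
Harvest biomass = survivors * W_f = 11364 * 3.98 = 45228.72 kg

45228.72 kg


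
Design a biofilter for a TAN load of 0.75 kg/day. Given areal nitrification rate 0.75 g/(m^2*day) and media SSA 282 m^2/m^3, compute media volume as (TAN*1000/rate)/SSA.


A = 0.75*1000 / 0.75 = 1000 m^2
V = 1000 / 282 = 3.5461

3.5461 m^3


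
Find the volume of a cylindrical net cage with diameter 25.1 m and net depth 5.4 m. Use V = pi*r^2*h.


r = d/2 = 25.1/2 = 12.55 m
Base area = pi*r^2 = pi*12.55^2 = 494.8087 m^2
Volume = 494.8087 * 5.4 = 2671.97 m^3

2671.97 m^3


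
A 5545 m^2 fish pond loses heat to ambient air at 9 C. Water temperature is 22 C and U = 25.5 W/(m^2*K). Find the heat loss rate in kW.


Temperature difference dT = 22 - 9 = 13 K
Heat loss (W) = U * A * dT = 25.5 * 5545 * 13 = 1838167.5 W
Convert to kW: 1838167.5 / 1000 = 1838.1675 kW

1838.1675 kW


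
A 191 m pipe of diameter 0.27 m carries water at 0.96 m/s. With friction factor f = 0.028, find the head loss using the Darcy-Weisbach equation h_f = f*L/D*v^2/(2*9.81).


v^2 = 0.96^2 = 0.9216 m^2/s^2
L/D = 191/0.27 = 707.40741
h_f = f*(L/D)*v^2/(2g) = 0.028 * 707.40741 * 0.9216 / 19.62 = 0.930403 m

0.930403 m


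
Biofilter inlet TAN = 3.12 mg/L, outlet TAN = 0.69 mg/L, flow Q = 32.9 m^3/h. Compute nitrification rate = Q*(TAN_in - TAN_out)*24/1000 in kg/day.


Concentration drop: TAN_in - TAN_out = 3.12 - 0.69 = 2.43 mg/L
Hourly TAN removed = Q * dTAN = 32.9 m^3/h * 2.43 mg/L = 79.947 g/h  (m^3/h * mg/L = g/h)
Daily TAN removed = 79.947 * 24 = 1918.728 g/day
Convert to kg/day: 1918.728 / 1000 = 1.918728 kg/day

1.918728 kg/day


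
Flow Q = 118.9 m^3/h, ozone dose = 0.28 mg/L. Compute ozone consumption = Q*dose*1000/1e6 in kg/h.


O3 demand (mg/h) = Q * dose * 1000 = 118.9 * 0.28 * 1000 = 33292 mg/h
Convert mg to kg: 33292 / 1e6 = 0.033292 kg/h

0.033292 kg/h


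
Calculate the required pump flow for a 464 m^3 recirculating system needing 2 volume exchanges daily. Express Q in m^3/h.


Daily recirculation volume = 464 m^3 * 2 = 928 m^3/day
Flow rate Q = daily volume / 24 h = 928 / 24 = 38.6667 m^3/h

38.6667 m^3/h


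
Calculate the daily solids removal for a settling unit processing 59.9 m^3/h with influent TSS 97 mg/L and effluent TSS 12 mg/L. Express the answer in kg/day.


Concentration drop: TSS_in - TSS_out = 97 - 12 = 85 mg/L
Hourly solids removed = Q * dTSS = 59.9 m^3/h * 85 mg/L = 5091.5 g/h  (m^3/h * mg/L = g/h)
Daily solids removed = 5091.5 * 24 = 122196 g/day
Convert g to kg: 122196 / 1000 = 122.196 kg/day

122.196 kg/day


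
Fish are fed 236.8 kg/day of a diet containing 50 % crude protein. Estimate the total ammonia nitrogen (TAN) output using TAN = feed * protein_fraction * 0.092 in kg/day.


Protein in feed = 236.8 * 50/100 = 118.4 kg/day
TAN = protein * 0.092 = 118.4 * 0.092 = 10.8928 kg/day

10.8928 kg/day


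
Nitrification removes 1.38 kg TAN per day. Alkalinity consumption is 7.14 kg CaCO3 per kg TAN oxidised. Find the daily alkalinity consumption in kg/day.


Alkalinity factor: 7.14 kg CaCO3 consumed per kg TAN nitrified
alk = 1.38 kg TAN * 7.14 = 9.8532 kg CaCO3/day

9.8532 kg CaCO3/day


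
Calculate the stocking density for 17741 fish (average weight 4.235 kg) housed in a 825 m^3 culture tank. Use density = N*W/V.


Total biomass = 17741 fish * 4.235 kg = 75133.135 kg
Density = total biomass / volume = 75133.135 / 825 = 91.0705 kg/m^3

91.0705 kg/m^3


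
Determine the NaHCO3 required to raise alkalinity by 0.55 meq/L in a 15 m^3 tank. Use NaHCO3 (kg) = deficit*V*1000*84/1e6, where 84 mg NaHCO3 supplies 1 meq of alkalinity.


Tank volume in L = 15 m^3 * 1000 = 15000 L
Total meq required = 0.55 meq/L * 15000 L = 8250 meq
NaHCO3 mass = 8250 meq * 84 mg/meq / 1e6 = 0.693 kg

0.693 kg


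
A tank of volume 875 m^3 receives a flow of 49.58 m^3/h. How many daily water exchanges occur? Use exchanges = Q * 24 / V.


Daily flow volume = 49.58 m^3/h * 24 h = 1189.92 m^3/day
Exchanges = daily flow / tank volume = 1189.92 / 875 = 1.35991 exchanges/day

1.35991 exchanges/day


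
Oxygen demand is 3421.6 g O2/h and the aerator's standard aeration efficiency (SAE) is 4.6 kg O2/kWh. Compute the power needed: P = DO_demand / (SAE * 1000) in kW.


SAE in g O2/kWh = 4.6 * 1000 = 4600 g/kWh
P = DO_demand / SAE_g = 3421.6 / 4600 = 0.743826 kW

0.743826 kW


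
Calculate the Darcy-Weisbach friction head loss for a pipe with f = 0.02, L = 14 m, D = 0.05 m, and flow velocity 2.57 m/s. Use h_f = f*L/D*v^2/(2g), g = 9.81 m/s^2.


v^2 = 2.57^2 = 6.6049 m^2/s^2
L/D = 14/0.05 = 280
h_f = f*(L/D)*v^2/(2g) = 0.02 * 280 * 6.6049 / 19.62 = 1.88519 m

1.88519 m


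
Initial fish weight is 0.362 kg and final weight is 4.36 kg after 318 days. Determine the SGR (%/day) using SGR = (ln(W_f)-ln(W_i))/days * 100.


ln(W_f) = ln(4.36) = 1.4724721
ln(W_i) = ln(0.362) = -1.0161111
ln(W_f) - ln(W_i) = 1.4724721 - -1.0161111 = 2.4885832
SGR = 2.4885832 / 318 * 100 = 0.782573 %/day

0.782573 %/day


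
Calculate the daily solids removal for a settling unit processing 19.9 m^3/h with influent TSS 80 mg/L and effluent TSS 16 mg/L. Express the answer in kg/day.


Concentration drop: TSS_in - TSS_out = 80 - 16 = 64 mg/L
Hourly solids removed = Q * dTSS = 19.9 m^3/h * 64 mg/L = 1273.6 g/h  (m^3/h * mg/L = g/h)
Daily solids removed = 1273.6 * 24 = 30566.4 g/day
Convert g to kg: 30566.4 / 1000 = 30.5664 kg/day

30.5664 kg/day


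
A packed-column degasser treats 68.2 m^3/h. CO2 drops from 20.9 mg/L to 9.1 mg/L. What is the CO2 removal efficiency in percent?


CO2_out / CO2_in = 9.1 / 20.9 = 0.4354067
Fraction remaining = 0.4354067
efficiency = (1 - 0.4354067) * 100 = 56.4593 %

56.4593 %


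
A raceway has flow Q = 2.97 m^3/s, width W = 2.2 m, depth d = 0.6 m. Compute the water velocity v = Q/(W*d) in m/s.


Cross-sectional area = W * d = 2.2 * 0.6 = 1.32 m^2
Velocity = Q / A = 2.97 / 1.32 = 2.25 m/s

2.25 m/s


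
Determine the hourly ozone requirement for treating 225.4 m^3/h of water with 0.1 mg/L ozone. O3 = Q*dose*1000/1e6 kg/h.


O3 demand (mg/h) = Q * dose * 1000 = 225.4 * 0.1 * 1000 = 22540 mg/h
Convert mg to kg: 22540 / 1e6 = 0.02254 kg/h

0.02254 kg/h


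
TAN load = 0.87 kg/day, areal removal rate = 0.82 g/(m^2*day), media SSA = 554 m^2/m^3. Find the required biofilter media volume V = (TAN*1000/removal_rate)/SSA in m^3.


A = 0.87*1000 / 0.82 = 1060.9756 m^2
V = 1060.9756 / 554 = 1.91512

1.91512 m^3


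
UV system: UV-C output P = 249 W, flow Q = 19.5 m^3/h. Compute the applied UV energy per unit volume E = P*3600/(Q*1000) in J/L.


Energy delivered per hour = 249 W * 3600 s = 896400 J/h
Volume treated per hour = 19.5 m^3/h * 1000 = 19500 L/h
dose = 896400 / 19500 = 45.9692 J/L

45.9692 J/L


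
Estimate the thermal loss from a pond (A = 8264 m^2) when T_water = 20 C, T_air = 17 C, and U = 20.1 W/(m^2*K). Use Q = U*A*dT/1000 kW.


Temperature difference dT = 20 - 17 = 3 K
Heat loss (W) = U * A * dT = 20.1 * 8264 * 3 = 498319.2 W
Convert to kW: 498319.2 / 1000 = 498.3192 kW

498.3192 kW


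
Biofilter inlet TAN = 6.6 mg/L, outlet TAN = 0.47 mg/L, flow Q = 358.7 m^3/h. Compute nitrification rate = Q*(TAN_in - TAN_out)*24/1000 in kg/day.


Concentration drop: TAN_in - TAN_out = 6.6 - 0.47 = 6.13 mg/L
Hourly TAN removed = Q * dTAN = 358.7 m^3/h * 6.13 mg/L = 2198.831 g/h  (m^3/h * mg/L = g/h)
Daily TAN removed = 2198.831 * 24 = 52771.944 g/day
Convert to kg/day: 52771.944 / 1000 = 52.771944 kg/day

52.771944 kg/day


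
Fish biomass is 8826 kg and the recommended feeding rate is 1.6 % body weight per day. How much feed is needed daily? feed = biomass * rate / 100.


Feeding rate fraction = 1.6% / 100 = 0.016
Daily feed = 8826 kg * 0.016 = 141.216 kg/day

141.216 kg/day


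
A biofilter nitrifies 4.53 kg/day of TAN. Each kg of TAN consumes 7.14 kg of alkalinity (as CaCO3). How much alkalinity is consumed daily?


Alkalinity factor: 7.14 kg CaCO3 consumed per kg TAN nitrified
alk = 4.53 kg TAN * 7.14 = 32.3442 kg CaCO3/day

32.3442 kg CaCO3/day


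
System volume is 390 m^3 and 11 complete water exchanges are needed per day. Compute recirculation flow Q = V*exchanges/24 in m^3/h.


Daily recirculation volume = 390 m^3 * 11 = 4290 m^3/day
Flow rate Q = daily volume / 24 h = 4290 / 24 = 178.75 m^3/h

178.75 m^3/h


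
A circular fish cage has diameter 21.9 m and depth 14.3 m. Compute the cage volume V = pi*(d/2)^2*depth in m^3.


r = d/2 = 21.9/2 = 10.95 m
Base area = pi*r^2 = pi*10.95^2 = 376.68481 m^2
Volume = 376.68481 * 14.3 = 5386.59 m^3

5386.59 m^3


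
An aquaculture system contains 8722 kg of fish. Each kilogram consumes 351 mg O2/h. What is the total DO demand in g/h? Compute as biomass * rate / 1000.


Total O2 consumption (mg/h) = 8722 kg * 351 mg/(kg*h) = 3061422 mg/h
Convert to g/h: 3061422 / 1000 = 3061.422 g/h

3061.422 g/h


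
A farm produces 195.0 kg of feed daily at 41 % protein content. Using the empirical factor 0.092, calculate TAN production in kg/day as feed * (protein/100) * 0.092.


Protein in feed = 195.0 * 41/100 = 79.95 kg/day
TAN = protein * 0.092 = 79.95 * 0.092 = 7.3554 kg/day

7.3554 kg/day


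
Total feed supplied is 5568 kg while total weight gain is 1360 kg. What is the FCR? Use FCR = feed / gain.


FCR = feed consumed / weight gained
FCR = 5568 kg / 1360 kg = 4.09412

4.09412


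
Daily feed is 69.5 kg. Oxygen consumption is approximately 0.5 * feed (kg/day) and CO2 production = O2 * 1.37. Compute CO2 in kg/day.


O2 = 69.5 * 0.5 = 34.75
CO2 = 34.75 * 1.37 = 47.6075

47.6075 kg/day


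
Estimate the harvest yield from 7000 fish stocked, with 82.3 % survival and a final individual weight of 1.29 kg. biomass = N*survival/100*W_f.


Survivors = 7000 * 82.3/100 = 5761 fish
Harvest biomass = survivors * W_f = 5761 * 1.29 = 7431.69 kg

7431.69 kg


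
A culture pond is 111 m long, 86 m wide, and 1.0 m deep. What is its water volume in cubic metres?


Base area = L * W = 111 * 86 = 9546 m^2
Volume = area * depth = 9546 * 1.0 = 9546 m^3

9546 m^3


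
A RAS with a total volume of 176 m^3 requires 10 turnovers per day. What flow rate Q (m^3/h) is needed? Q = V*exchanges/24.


Daily recirculation volume = 176 m^3 * 10 = 1760 m^3/day
Flow rate Q = daily volume / 24 h = 1760 / 24 = 73.3333 m^3/h

73.3333 m^3/h


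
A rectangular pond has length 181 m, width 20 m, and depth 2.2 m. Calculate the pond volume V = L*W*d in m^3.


Base area = L * W = 181 * 20 = 3620 m^2
Volume = area * depth = 3620 * 2.2 = 7964 m^3

7964 m^3


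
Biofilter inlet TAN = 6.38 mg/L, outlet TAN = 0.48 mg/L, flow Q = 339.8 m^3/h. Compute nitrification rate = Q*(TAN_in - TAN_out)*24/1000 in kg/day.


Concentration drop: TAN_in - TAN_out = 6.38 - 0.48 = 5.9 mg/L
Hourly TAN removed = Q * dTAN = 339.8 m^3/h * 5.9 mg/L = 2004.82 g/h  (m^3/h * mg/L = g/h)
Daily TAN removed = 2004.82 * 24 = 48115.68 g/day
Convert to kg/day: 48115.68 / 1000 = 48.11568 kg/day

48.11568 kg/day


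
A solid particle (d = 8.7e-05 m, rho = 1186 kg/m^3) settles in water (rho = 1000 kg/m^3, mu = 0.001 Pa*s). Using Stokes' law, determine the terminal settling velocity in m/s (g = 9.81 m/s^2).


Density difference: rho_p - rho_f = 1186 - 1000 = 186 kg/m^3
d^2 = (8.7e-05)^2 = 7.569e-09 m^2
Numerator = (rho_p - rho_f) * g * d^2 = 186 * 9.81 * 7.569e-09 = 1.3810852e-05
Denominator = 18 * mu = 18 * 0.001 = 0.018
v_s = 1.3810852e-05 / 0.018 = 7.6727e-04 m/s
Check: Re = rho_f * v_s * d / mu = 1000 * 7.6727e-04 * 8.7e-05 / 0.001 = 0.0668 < 1, so Stokes' law applies.

7.6727e-04 m/s


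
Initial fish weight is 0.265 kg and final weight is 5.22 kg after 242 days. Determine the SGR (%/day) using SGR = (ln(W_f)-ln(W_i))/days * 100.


ln(W_f) = ln(5.22) = 1.6524974
ln(W_i) = ln(0.265) = -1.3280255
ln(W_f) - ln(W_i) = 1.6524974 - -1.3280255 = 2.9805229
SGR = 2.9805229 / 242 * 100 = 1.23162 %/day

1.23162 %/day


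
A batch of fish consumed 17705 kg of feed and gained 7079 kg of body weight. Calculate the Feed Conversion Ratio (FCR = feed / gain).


FCR = feed consumed / weight gained
FCR = 17705 kg / 7079 kg = 2.50106

2.50106


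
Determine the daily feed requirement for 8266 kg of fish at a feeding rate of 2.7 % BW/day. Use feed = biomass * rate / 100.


Feeding rate fraction = 2.7% / 100 = 0.027
Daily feed = 8266 kg * 0.027 = 223.182 kg/day

223.182 kg/day


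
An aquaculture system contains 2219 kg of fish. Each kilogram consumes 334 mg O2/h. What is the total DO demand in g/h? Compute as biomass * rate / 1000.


Total O2 consumption (mg/h) = 2219 kg * 334 mg/(kg*h) = 741146 mg/h
Convert to g/h: 741146 / 1000 = 741.146 g/h

741.146 g/h


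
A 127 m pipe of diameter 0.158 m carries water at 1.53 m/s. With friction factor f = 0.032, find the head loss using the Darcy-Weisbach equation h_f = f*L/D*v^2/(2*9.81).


v^2 = 1.53^2 = 2.3409 m^2/s^2
L/D = 127/0.158 = 803.79747
h_f = f*(L/D)*v^2/(2g) = 0.032 * 803.79747 * 2.3409 / 19.62 = 3.06888 m

3.06888 m


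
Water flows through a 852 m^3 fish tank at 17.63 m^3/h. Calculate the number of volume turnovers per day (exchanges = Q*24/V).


Daily flow volume = 17.63 m^3/h * 24 h = 423.12 m^3/day
Exchanges = daily flow / tank volume = 423.12 / 852 = 0.49662 exchanges/day

0.49662 exchanges/day


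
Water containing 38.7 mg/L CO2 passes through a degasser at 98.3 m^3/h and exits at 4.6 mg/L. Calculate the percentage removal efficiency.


CO2_out / CO2_in = 4.6 / 38.7 = 0.11886305
Fraction remaining = 0.11886305
efficiency = (1 - 0.11886305) * 100 = 88.1137 %

88.1137 %


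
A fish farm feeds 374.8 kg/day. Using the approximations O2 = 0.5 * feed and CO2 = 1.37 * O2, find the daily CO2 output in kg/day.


O2 = 374.8 * 0.5 = 187.4
CO2 = 187.4 * 1.37 = 256.738

256.738 kg/day


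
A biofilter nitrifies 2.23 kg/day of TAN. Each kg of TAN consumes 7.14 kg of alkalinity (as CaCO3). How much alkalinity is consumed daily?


Alkalinity factor: 7.14 kg CaCO3 consumed per kg TAN nitrified
alk = 2.23 kg TAN * 7.14 = 15.9222 kg CaCO3/day

15.9222 kg CaCO3/day


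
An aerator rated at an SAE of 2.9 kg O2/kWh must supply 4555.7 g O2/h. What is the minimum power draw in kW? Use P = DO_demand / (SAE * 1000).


SAE in g O2/kWh = 2.9 * 1000 = 2900 g/kWh
P = DO_demand / SAE_g = 4555.7 / 2900 = 1.57093 kW

1.57093 kW


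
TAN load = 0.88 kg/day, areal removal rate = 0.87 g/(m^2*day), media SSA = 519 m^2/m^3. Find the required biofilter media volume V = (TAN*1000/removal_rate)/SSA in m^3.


A = 0.88*1000 / 0.87 = 1011.4943 m^2
V = 1011.4943 / 519 = 1.94893

1.94893 m^3


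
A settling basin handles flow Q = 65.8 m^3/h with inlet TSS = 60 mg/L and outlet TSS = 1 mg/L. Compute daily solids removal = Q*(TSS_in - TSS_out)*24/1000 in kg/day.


Concentration drop: TSS_in - TSS_out = 60 - 1 = 59 mg/L
Hourly solids removed = Q * dTSS = 65.8 m^3/h * 59 mg/L = 3882.2 g/h  (m^3/h * mg/L = g/h)
Daily solids removed = 3882.2 * 24 = 93172.8 g/day
Convert g to kg: 93172.8 / 1000 = 93.1728 kg/day

93.1728 kg/day


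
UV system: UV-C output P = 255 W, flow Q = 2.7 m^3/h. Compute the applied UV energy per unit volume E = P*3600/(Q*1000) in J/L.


Energy delivered per hour = 255 W * 3600 s = 918000 J/h
Volume treated per hour = 2.7 m^3/h * 1000 = 2700 L/h
dose = 918000 / 2700 = 340 J/L

340 J/L


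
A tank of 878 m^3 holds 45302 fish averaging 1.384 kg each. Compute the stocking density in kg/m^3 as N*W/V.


Total biomass = 45302 fish * 1.384 kg = 62697.968 kg
Density = total biomass / volume = 62697.968 / 878 = 71.41 kg/m^3

71.41 kg/m^3


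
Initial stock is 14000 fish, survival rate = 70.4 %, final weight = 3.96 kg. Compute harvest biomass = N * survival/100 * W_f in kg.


Survivors = 14000 * 70.4/100 = 9856 fish
Harvest biomass = survivors * W_f = 9856 * 3.96 = 39029.76 kg

39029.76 kg


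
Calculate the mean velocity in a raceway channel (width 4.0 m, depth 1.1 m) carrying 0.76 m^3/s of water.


Cross-sectional area = W * d = 4.0 * 1.1 = 4.4 m^2
Velocity = Q / A = 0.76 / 4.4 = 0.172727 m/s

0.172727 m/s


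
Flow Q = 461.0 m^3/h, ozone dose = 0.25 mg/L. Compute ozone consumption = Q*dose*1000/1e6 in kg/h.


O3 demand (mg/h) = Q * dose * 1000 = 461.0 * 0.25 * 1000 = 115250 mg/h
Convert mg to kg: 115250 / 1e6 = 0.11525 kg/h

0.11525 kg/h


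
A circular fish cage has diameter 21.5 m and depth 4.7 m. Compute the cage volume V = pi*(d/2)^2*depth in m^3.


r = d/2 = 21.5/2 = 10.75 m
Base area = pi*r^2 = pi*10.75^2 = 363.0503 m^2
Volume = 363.0503 * 4.7 = 1706.34 m^3

1706.34 m^3


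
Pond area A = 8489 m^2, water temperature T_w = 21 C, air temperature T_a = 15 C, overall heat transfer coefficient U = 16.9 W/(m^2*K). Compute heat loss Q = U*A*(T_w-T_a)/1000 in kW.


Temperature difference dT = 21 - 15 = 6 K
Heat loss (W) = U * A * dT = 16.9 * 8489 * 6 = 860784.6 W
Convert to kW: 860784.6 / 1000 = 860.7846 kW

860.7846 kW


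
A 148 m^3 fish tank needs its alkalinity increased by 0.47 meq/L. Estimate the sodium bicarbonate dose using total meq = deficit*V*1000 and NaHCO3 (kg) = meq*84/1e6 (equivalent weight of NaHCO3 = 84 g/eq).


Tank volume in L = 148 m^3 * 1000 = 148000 L
Total meq required = 0.47 meq/L * 148000 L = 69560 meq
NaHCO3 mass = 69560 meq * 84 mg/meq / 1e6 = 5.84304 kg

5.84304 kg


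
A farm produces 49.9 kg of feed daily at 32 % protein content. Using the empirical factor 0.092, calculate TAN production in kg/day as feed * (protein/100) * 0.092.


Protein in feed = 49.9 * 32/100 = 15.968 kg/day
TAN = protein * 0.092 = 15.968 * 0.092 = 1.469056 kg/day

1.469056 kg/day


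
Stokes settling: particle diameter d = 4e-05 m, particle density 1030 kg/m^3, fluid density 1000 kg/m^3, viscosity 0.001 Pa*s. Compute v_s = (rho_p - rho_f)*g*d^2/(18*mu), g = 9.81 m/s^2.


Density difference: rho_p - rho_f = 1030 - 1000 = 30 kg/m^3
d^2 = (4e-05)^2 = 1.6e-09 m^2
Numerator = (rho_p - rho_f) * g * d^2 = 30 * 9.81 * 1.6e-09 = 4.7088e-07
Denominator = 18 * mu = 18 * 0.001 = 0.018
v_s = 4.7088e-07 / 0.018 = 2.616e-05 m/s
Check: Re = rho_f * v_s * d / mu = 1000 * 2.616e-05 * 4e-05 / 0.001 = 0.00105 < 1, so Stokes' law applies.

2.616e-05 m/s


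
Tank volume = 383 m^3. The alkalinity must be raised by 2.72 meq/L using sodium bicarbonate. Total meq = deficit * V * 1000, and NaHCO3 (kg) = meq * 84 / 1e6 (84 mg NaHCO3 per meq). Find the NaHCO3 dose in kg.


Tank volume in L = 383 m^3 * 1000 = 383000 L
Total meq required = 2.72 meq/L * 383000 L = 1041760 meq
NaHCO3 mass = 1041760 meq * 84 mg/meq / 1e6 = 87.5078 kg

87.5078 kg


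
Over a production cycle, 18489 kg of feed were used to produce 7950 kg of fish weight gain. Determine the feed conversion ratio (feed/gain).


FCR = feed consumed / weight gained
FCR = 18489 kg / 7950 kg = 2.32566

2.32566


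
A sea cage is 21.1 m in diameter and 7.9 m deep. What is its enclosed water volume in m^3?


r = d/2 = 21.1/2 = 10.55 m
Base area = pi*r^2 = pi*10.55^2 = 349.66712 m^2
Volume = 349.66712 * 7.9 = 2762.37 m^3

2762.37 m^3


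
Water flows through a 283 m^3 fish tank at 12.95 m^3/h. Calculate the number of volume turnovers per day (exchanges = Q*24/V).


Daily flow volume = 12.95 m^3/h * 24 h = 310.8 m^3/day
Exchanges = daily flow / tank volume = 310.8 / 283 = 1.09823 exchanges/day

1.09823 exchanges/day


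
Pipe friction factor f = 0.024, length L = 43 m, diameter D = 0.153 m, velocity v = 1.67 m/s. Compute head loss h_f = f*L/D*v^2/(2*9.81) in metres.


v^2 = 1.67^2 = 2.7889 m^2/s^2
L/D = 43/0.153 = 281.04575
h_f = f*(L/D)*v^2/(2g) = 0.024 * 281.04575 * 2.7889 / 19.62 = 0.958787 m

0.958787 m


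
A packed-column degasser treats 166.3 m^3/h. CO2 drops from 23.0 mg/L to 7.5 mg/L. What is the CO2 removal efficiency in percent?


CO2_out / CO2_in = 7.5 / 23.0 = 0.32608696
Fraction remaining = 0.32608696
efficiency = (1 - 0.32608696) * 100 = 67.3913 %

67.3913 %


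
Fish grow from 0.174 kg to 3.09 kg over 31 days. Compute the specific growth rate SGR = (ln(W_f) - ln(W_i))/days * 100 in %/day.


ln(W_f) = ln(3.09) = 1.1281711
ln(W_i) = ln(0.174) = -1.7487
ln(W_f) - ln(W_i) = 1.1281711 - -1.7487 = 2.8768711
SGR = 2.8768711 / 31 * 100 = 9.28023 %/day

9.28023 %/day


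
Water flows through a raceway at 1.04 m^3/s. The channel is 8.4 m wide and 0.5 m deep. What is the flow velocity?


Cross-sectional area = W * d = 8.4 * 0.5 = 4.2 m^2
Velocity = Q / A = 1.04 / 4.2 = 0.247619 m/s

0.247619 m/s


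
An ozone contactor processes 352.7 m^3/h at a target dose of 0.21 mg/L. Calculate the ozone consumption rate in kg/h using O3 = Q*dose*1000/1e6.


O3 demand (mg/h) = Q * dose * 1000 = 352.7 * 0.21 * 1000 = 74067 mg/h
Convert mg to kg: 74067 / 1e6 = 0.074067 kg/h

0.074067 kg/h


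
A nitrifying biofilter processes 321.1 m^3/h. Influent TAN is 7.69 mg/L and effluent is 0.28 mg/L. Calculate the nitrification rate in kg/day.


Concentration drop: TAN_in - TAN_out = 7.69 - 0.28 = 7.41 mg/L
Hourly TAN removed = Q * dTAN = 321.1 m^3/h * 7.41 mg/L = 2379.351 g/h  (m^3/h * mg/L = g/h)
Daily TAN removed = 2379.351 * 24 = 57104.424 g/day
Convert to kg/day: 57104.424 / 1000 = 57.104424 kg/day

57.104424 kg/day


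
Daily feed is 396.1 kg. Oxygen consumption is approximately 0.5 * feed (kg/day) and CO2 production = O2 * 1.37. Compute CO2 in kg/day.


O2 = 396.1 * 0.5 = 198.05
CO2 = 198.05 * 1.37 = 271.3285

271.3285 kg/day


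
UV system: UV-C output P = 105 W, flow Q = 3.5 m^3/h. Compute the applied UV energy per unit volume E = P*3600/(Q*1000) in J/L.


Energy delivered per hour = 105 W * 3600 s = 378000 J/h
Volume treated per hour = 3.5 m^3/h * 1000 = 3500 L/h
dose = 378000 / 3500 = 108 J/L

108 J/L


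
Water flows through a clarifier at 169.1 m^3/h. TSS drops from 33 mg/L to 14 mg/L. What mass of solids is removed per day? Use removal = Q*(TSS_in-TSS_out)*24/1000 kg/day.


Concentration drop: TSS_in - TSS_out = 33 - 14 = 19 mg/L
Hourly solids removed = Q * dTSS = 169.1 m^3/h * 19 mg/L = 3212.9 g/h  (m^3/h * mg/L = g/h)
Daily solids removed = 3212.9 * 24 = 77109.6 g/day
Convert g to kg: 77109.6 / 1000 = 77.1096 kg/day

77.1096 kg/day


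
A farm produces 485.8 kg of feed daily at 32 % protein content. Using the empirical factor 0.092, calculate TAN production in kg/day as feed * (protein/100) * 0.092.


Protein in feed = 485.8 * 32/100 = 155.456 kg/day
TAN = protein * 0.092 = 155.456 * 0.092 = 14.301952 kg/day

14.301952 kg/day


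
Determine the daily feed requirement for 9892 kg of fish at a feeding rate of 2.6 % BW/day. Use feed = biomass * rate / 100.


Feeding rate fraction = 2.6% / 100 = 0.026
Daily feed = 9892 kg * 0.026 = 257.192 kg/day

257.192 kg/day


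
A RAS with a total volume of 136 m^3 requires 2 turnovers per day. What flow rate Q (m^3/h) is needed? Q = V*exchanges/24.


Daily recirculation volume = 136 m^3 * 2 = 272 m^3/day
Flow rate Q = daily volume / 24 h = 272 / 24 = 11.3333 m^3/h

11.3333 m^3/h


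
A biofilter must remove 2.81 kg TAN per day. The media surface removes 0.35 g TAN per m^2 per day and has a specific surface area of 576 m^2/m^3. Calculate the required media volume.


A = 2.81*1000 / 0.35 = 8028.5714 m^2
V = 8028.5714 / 576 = 13.9385

13.9385 m^3


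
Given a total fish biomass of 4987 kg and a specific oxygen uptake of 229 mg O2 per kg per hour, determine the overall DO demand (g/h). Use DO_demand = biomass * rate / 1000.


Total O2 consumption (mg/h) = 4987 kg * 229 mg/(kg*h) = 1142023 mg/h
Convert to g/h: 1142023 / 1000 = 1142.023 g/h

1142.023 g/h


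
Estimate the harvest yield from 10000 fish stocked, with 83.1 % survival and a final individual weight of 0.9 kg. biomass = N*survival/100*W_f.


Survivors = 10000 * 83.1/100 = 8310 fish
Harvest biomass = survivors * W_f = 8310 * 0.9 = 7479 kg

7479 kg


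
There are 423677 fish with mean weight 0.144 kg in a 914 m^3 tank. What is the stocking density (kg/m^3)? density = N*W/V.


Total biomass = 423677 fish * 0.144 kg = 61009.488 kg
Density = total biomass / volume = 61009.488 / 914 = 66.75 kg/m^3

66.75 kg/m^3


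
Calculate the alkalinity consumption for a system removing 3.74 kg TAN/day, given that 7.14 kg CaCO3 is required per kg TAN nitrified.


Alkalinity factor: 7.14 kg CaCO3 consumed per kg TAN nitrified
alk = 3.74 kg TAN * 7.14 = 26.7036 kg CaCO3/day

26.7036 kg CaCO3/day


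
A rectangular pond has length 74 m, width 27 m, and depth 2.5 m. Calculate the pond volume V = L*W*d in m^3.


Base area = L * W = 74 * 27 = 1998 m^2
Volume = area * depth = 1998 * 2.5 = 4995 m^3

4995 m^3


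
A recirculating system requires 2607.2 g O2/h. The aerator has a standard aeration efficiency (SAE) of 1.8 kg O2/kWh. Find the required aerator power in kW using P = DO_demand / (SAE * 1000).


SAE in g O2/kWh = 1.8 * 1000 = 1800 g/kWh
P = DO_demand / SAE_g = 2607.2 / 1800 = 1.44844 kW

1.44844 kW


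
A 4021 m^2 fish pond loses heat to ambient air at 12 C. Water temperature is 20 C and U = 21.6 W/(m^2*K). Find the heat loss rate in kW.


Temperature difference dT = 20 - 12 = 8 K
Heat loss (W) = U * A * dT = 21.6 * 4021 * 8 = 694828.8 W
Convert to kW: 694828.8 / 1000 = 694.8288 kW

694.8288 kW


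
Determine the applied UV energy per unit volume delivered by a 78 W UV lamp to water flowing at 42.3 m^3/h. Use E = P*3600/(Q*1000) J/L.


Energy delivered per hour = 78 W * 3600 s = 280800 J/h
Volume treated per hour = 42.3 m^3/h * 1000 = 42300 L/h
dose = 280800 / 42300 = 6.6383 J/L

6.6383 J/L


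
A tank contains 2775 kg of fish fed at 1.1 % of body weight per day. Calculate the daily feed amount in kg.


Feeding rate fraction = 1.1% / 100 = 0.011
Daily feed = 2775 kg * 0.011 = 30.525 kg/day

30.525 kg/day


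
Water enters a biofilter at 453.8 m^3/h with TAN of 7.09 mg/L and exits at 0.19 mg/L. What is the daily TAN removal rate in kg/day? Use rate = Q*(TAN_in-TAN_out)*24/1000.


Concentration drop: TAN_in - TAN_out = 7.09 - 0.19 = 6.9 mg/L
Hourly TAN removed = Q * dTAN = 453.8 m^3/h * 6.9 mg/L = 3131.22 g/h  (m^3/h * mg/L = g/h)
Daily TAN removed = 3131.22 * 24 = 75149.28 g/day
Convert to kg/day: 75149.28 / 1000 = 75.14928 kg/day

75.14928 kg/day


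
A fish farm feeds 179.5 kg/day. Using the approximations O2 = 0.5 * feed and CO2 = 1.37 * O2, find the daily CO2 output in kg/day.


O2 = 179.5 * 0.5 = 89.75
CO2 = 89.75 * 1.37 = 122.9575

122.9575 kg/day


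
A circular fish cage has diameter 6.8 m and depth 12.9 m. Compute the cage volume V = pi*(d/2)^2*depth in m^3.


r = d/2 = 6.8/2 = 3.4 m
Base area = pi*r^2 = pi*3.4^2 = 36.316811 m^2
Volume = 36.316811 * 12.9 = 468.487 m^3

468.487 m^3


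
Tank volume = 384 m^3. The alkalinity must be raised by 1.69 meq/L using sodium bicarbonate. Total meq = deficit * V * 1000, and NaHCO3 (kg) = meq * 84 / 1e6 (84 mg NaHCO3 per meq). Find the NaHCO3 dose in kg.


Tank volume in L = 384 m^3 * 1000 = 384000 L
Total meq required = 1.69 meq/L * 384000 L = 648960 meq
NaHCO3 mass = 648960 meq * 84 mg/meq / 1e6 = 54.5126 kg

54.5126 kg


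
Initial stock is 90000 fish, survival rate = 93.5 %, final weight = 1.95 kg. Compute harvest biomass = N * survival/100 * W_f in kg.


Survivors = 90000 * 93.5/100 = 84150 fish
Harvest biomass = survivors * W_f = 84150 * 1.95 = 164092.5 kg

164092.5 kg


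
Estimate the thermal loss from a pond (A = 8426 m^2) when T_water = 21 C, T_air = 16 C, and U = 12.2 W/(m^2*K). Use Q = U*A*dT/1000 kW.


Temperature difference dT = 21 - 16 = 5 K
Heat loss (W) = U * A * dT = 12.2 * 8426 * 5 = 513986 W
Convert to kW: 513986 / 1000 = 513.986 kW

513.986 kW


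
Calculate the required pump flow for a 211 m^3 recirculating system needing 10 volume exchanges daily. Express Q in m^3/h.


Daily recirculation volume = 211 m^3 * 10 = 2110 m^3/day
Flow rate Q = daily volume / 24 h = 2110 / 24 = 87.9167 m^3/h

87.9167 m^3/h


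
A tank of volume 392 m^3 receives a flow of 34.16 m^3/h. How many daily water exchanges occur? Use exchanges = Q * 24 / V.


Daily flow volume = 34.16 m^3/h * 24 h = 819.84 m^3/day
Exchanges = daily flow / tank volume = 819.84 / 392 = 2.09143 exchanges/day

2.09143 exchanges/day


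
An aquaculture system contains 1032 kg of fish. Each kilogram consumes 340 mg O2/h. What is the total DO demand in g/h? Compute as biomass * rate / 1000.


Total O2 consumption (mg/h) = 1032 kg * 340 mg/(kg*h) = 350880 mg/h
Convert to g/h: 350880 / 1000 = 350.88 g/h

350.88 g/h


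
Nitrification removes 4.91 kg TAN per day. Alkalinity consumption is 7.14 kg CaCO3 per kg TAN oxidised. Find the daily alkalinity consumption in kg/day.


Alkalinity factor: 7.14 kg CaCO3 consumed per kg TAN nitrified
alk = 4.91 kg TAN * 7.14 = 35.0574 kg CaCO3/day

35.0574 kg CaCO3/day


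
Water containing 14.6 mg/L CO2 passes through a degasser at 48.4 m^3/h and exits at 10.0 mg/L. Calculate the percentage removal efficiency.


CO2_out / CO2_in = 10.0 / 14.6 = 0.68493151
Fraction remaining = 0.68493151
efficiency = (1 - 0.68493151) * 100 = 31.5068 %

31.5068 %


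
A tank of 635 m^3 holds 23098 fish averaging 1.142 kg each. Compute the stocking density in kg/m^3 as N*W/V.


Total biomass = 23098 fish * 1.142 kg = 26377.916 kg
Density = total biomass / volume = 26377.916 / 635 = 41.54 kg/m^3

41.54 kg/m^3


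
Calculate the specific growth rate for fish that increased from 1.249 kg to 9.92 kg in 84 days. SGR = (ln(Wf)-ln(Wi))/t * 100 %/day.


ln(W_f) = ln(9.92) = 2.2945529
ln(W_i) = ln(1.249) = 0.22234323
ln(W_f) - ln(W_i) = 2.2945529 - 0.22234323 = 2.0722097
SGR = 2.0722097 / 84 * 100 = 2.46692 %/day

2.46692 %/day


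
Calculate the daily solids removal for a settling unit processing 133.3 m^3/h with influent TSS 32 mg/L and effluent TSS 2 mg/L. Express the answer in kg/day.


Concentration drop: TSS_in - TSS_out = 32 - 2 = 30 mg/L
Hourly solids removed = Q * dTSS = 133.3 m^3/h * 30 mg/L = 3999 g/h  (m^3/h * mg/L = g/h)
Daily solids removed = 3999 * 24 = 95976 g/day
Convert g to kg: 95976 / 1000 = 95.976 kg/day

95.976 kg/day


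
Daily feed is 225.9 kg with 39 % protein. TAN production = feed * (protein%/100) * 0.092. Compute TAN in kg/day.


Protein in feed = 225.9 * 39/100 = 88.101 kg/day
TAN = protein * 0.092 = 88.101 * 0.092 = 8.105292 kg/day

8.105292 kg/day


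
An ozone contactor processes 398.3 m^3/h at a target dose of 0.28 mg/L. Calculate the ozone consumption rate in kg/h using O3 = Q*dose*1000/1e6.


O3 demand (mg/h) = Q * dose * 1000 = 398.3 * 0.28 * 1000 = 111524 mg/h
Convert mg to kg: 111524 / 1e6 = 0.111524 kg/h

0.111524 kg/h
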